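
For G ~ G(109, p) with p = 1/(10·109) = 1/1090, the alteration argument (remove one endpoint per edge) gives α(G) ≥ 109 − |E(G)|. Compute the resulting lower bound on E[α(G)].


E[|E(G)|] = C(109, 2)·p = 5886 · (1/1090) = 27/5.
E[α(G)] ≥ n − E[|E(G)|] = 109 − 27/5 = 518/5.
Numerically: ≈ 103.600000.
(This is only a lower bound; the true E[α(G)] may be larger.)

E[α(G)] ≥ 518/5 ≈ 103.600000.


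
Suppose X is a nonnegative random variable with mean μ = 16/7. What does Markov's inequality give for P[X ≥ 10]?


μ = E[X] = 16/7, a = 10.
Markov: P[X ≥ 10] ≤ μ/a = (16/7)/10 = 8/35.
Numerically: ≈ 0.2286.
(Since a = 10 > μ = 2.2857, the bound 8/35 is < 1 and informative.)

P[X ≥ 10] ≤ 8/35 ≈ 0.2286.


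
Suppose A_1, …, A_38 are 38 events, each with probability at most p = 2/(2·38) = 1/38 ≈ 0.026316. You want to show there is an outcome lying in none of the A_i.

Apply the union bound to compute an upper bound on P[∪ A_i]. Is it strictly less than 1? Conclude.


Union bound: P[∪_{i=1}^{38} A_i] ≤ Σ_i P[A_i] ≤ 38·p = 38·(1/38) = 1.
Numerically: 1 ≈ 1.000000.
Is 1 < 1? NO.
Since the bound 1 is ≥ 1, the union bound is uninformative here; it does NOT by itself certify existence.

38·p = 1 ≈ 1.000000; existence NOT certified by the union bound.


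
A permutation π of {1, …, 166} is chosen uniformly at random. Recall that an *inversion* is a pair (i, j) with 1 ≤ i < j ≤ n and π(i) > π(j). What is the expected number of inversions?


Write X = Σ X_I over the C(166, 2) = 13695 pairs i < j, with X_I the indicator of one inversion.
There are 13695 indicators.
For each fixed pair i < j, the values π(i) and π(j) are two distinct elements of {1, …, 166} in uniformly random order; by symmetry P[π(i) > π(j)] = 1/2.
By linearity: E[X] = 13695 · (1/2) = C(166, 2) · (1/2) = 13695/2 = 13695/2 ≈ 6847.500000.

E[X] = 13695/2 = 6847.500000.


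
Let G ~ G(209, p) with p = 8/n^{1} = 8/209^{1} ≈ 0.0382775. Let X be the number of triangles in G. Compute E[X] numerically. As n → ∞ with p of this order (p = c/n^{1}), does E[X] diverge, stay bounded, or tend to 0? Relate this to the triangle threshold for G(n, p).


Number of potential triangles: C(209, 3) = 1499784.
Each occurs with probability p³ ≈ (0.0382775)³ ≈ 5.60829827e-05.
By linearity: E[X] = C(209, 3)·p³ ≈ 1499784 · 5.60829827e-05 ≈ 84.112360.
Here α = 1, so p = 8/n is exactly at the triangle threshold p ~ 1/n. Asymptotically E[X] → c³/6 = 8³/6 = 256/3 ≈ 85.333333, a bounded constant. In this regime the triangle count is asymptotically Poisson(c³/6).

E[X] ≈ 84.112360; in regime p = Θ(1/n^{1}) E[X] stays bounded (at the triangle threshold p ~ 1/n).


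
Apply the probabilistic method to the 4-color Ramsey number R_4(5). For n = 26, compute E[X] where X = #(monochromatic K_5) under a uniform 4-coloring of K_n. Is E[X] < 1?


E[X] = C(26, 5) · 4^{1 − 10} = 65780 · 4^{−9} = 65780/262144.
As a reduced fraction: E[X] = 16445/65536 ≈ 0.25093.
Is E[X] < 1? YES.
Since E[X] < 1, there exists a 4-coloring of K_{26} with no monochromatic K_5; hence R_4(5) > 26.

E[X] = 16445/65536 ≈ 0.25093; E[X] < 1, so R_4(5) > 26.


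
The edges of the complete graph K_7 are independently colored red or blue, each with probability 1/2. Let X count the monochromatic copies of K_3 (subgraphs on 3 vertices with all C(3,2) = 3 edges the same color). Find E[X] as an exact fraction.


Let X = Σ_S X_S over the C(7, 3) = 35 subsets S of size 3, where X_S = 1 if the K_3 on S is monochromatic.
For a fixed S, the K_3 on S has C(3, 2) = 3 edges. P[all 3 edges red] = (1/2)^3, and likewise for blue, so P[monochromatic] = 2·(1/2)^3 = 2^{1 − 3} = 1/4.
By linearity of expectation: E[X] = C(7, 3) · 2^{1 − 3} = 35 · 1/4 = 35/4.
Numerically: E[X] ≈ 8.75000.

E[X] = C(7,3)·2^(1−C(3,2)) = 35/4 ≈ 8.75000.


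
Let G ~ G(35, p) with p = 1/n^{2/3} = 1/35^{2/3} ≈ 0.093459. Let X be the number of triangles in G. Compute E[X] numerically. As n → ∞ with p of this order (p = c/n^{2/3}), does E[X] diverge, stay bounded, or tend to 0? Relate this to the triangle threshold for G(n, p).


Number of potential triangles: C(35, 3) = 6545.
Each occurs with probability p³ ≈ (0.093459)³ ≈ 8.1632653e-04.
By linearity: E[X] = C(35, 3)·p³ ≈ 6545 · 8.1632653e-04 ≈ 5.34286.
Since α = 2/3 < 1, p = c/n^{2/3} ≫ 1/n is above the triangle threshold p ~ 1/n. Asymptotically E[X] ~ (c³/6)·n^{3(1−α)} = (1³/6)·n^{1} → ∞; triangles are abundant w.h.p.

E[X] ≈ 5.34286; in regime p = Θ(1/n^{2/3}) E[X] diverges (above the triangle threshold p ~ 1/n).


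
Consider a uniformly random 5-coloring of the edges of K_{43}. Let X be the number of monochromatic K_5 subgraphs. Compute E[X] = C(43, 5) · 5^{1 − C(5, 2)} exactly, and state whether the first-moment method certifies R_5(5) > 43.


E[X] = C(43, 5) · 5^{1 − 10} = 962598 · 5^{−9} = 962598/1953125.
As a reduced fraction: E[X] = 962598/1953125 ≈ 0.4929.
Is E[X] < 1? YES.
Since E[X] < 1, there exists a 5-coloring of K_{43} with no monochromatic K_5; hence R_5(5) > 43.

E[X] = 962598/1953125 ≈ 0.4929; E[X] < 1, so R_5(5) > 43.


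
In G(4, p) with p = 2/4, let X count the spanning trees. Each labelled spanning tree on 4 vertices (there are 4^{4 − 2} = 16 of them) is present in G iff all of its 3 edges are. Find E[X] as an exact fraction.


K_4 has 4^{4 − 2} = 16 labelled spanning trees.
For each such spanning tree H, let X_H = 1 if all 3 edges of H are present in G. Then P[X_H = 1] = p^{3} = (1/2)^{3} = 1/8.
Summing the indicators: E[X] = Σ_H E[X_H] = 16 · p^{3} = 16 · 1/8 = 2.
Numerically: E[X] ≈ 2.

E[X] = 16 · (1/2)^{3} = 2 ≈ 2.


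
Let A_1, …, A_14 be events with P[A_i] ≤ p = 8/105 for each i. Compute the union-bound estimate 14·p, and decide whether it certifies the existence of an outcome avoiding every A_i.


Union bound: P[∪_{i=1}^{14} A_i] ≤ Σ_i P[A_i] ≤ 14·p = 14·(8/105) = 16/15.
Numerically: 16/15 ≈ 1.0666667.
Is 16/15 < 1? NO.
Since the bound 16/15 is ≥ 1, the union bound is uninformative here; it does NOT by itself certify existence.

14·p = 16/15 ≈ 1.0666667; existence NOT certified by the union bound.


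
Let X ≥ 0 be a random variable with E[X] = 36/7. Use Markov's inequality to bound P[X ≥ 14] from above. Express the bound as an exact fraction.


μ = E[X] = 36/7, a = 14.
Markov: P[X ≥ 14] ≤ μ/a = (36/7)/14 = 18/49.
Numerically: ≈ 0.367.
(Since a = 14 > μ = 5.143, the bound 18/49 is < 1 and informative.)

P[X ≥ 14] ≤ 18/49 ≈ 0.367.


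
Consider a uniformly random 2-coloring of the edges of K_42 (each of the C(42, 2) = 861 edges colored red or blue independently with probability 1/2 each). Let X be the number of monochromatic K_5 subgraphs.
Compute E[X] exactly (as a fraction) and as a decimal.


Let X = Σ_S X_S over the C(42, 5) = 850668 subsets S of size 5, where X_S = 1 if the K_5 on S is monochromatic.
For a fixed S, the K_5 on S has C(5, 2) = 10 edges. P[all 10 edges red] = (1/2)^10, and likewise for blue, so P[monochromatic] = 2·(1/2)^10 = 2^{1 − 10} = 1/512.
By linearity: E[X] = C(42, 5) · 2^{1 − 10} = 850668 · 1/512 = 212667/128.
Numerically: E[X] ≈ 1661.461.

E[X] = C(42,5)·2^(1−C(5,2)) = 212667/128 ≈ 1661.461.


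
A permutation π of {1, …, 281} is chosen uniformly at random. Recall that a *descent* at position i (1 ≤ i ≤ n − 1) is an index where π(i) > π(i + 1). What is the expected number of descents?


Write X = Σ X_I over i = 1, …, 280, with X_I the indicator of one descent.
There are 280 indicators.
For each fixed i, the pair (π(i), π(i+1)) is a uniformly random ordered pair of distinct values from {1, …, 281}; by symmetry P[π(i) > π(i+1)] = 1/2.
By linearity: E[X] = 280 · (1/2) = (281 − 1) · (1/2) = 140 ≈ 140.000000.

E[X] = 140 = 140.000000.


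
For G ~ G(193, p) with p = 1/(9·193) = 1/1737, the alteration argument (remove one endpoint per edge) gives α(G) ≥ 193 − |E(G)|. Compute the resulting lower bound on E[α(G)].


E[|E(G)|] = C(193, 2)·p = 18528 · (1/1737) = 32/3.
E[α(G)] ≥ n − E[|E(G)|] = 193 − 32/3 = 547/3.
Numerically: ≈ 182.333.
(This is only a lower bound; the true E[α(G)] may be larger.)

E[α(G)] ≥ 547/3 ≈ 182.333.


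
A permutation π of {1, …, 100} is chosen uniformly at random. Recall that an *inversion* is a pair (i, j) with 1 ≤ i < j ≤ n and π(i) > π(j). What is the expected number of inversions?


Write X = Σ X_I over the C(100, 2) = 4950 pairs i < j, with X_I the indicator of one inversion.
There are 4950 indicators.
For each fixed pair i < j, the values π(i) and π(j) are two distinct elements of {1, …, 100} in uniformly random order; by symmetry P[π(i) > π(j)] = 1/2.
By linearity: E[X] = 4950 · (1/2) = C(100, 2) · (1/2) = 4950/2 = 2475 ≈ 2475.000000.

E[X] = 2475 = 2475.000000.


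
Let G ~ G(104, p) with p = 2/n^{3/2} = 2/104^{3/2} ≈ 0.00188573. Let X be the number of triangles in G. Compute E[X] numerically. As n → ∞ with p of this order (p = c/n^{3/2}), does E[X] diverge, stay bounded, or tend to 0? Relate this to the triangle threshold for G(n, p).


Number of potential triangles: C(104, 3) = 182104.
Each occurs with probability p³ ≈ (0.00188573)³ ≈ 6.70563577e-09.
By linearity: E[X] = C(104, 3)·p³ ≈ 182104 · 6.70563577e-09 ≈ 0.001221.
Since α = 3/2 > 1, p = c/n^{3/2} = o(1/n) is below the triangle threshold p ~ 1/n. Asymptotically E[X] ~ (c³/6)·n^{3(1−α)} = (2³/6)·n^{-1.5} → 0, so by Markov's inequality G has no triangles w.h.p.

E[X] ≈ 0.001221; in regime p = Θ(1/n^{3/2}) E[X] tends to 0 (below the triangle threshold p ~ 1/n).


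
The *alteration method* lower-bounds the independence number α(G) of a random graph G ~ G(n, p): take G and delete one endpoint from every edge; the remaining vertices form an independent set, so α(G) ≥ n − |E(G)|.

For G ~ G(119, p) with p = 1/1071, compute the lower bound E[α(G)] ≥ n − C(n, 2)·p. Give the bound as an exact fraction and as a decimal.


E[|E(G)|] = C(119, 2)·p = 7021 · (1/1071) = 59/9.
E[α(G)] ≥ n − E[|E(G)|] = 119 − 59/9 = 1012/9.
Numerically: ≈ 112.44444.
(This is only a lower bound; the true E[α(G)] may be larger.)

E[α(G)] ≥ 1012/9 ≈ 112.44444.


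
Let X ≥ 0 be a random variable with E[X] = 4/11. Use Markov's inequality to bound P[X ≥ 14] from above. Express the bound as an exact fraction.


μ = E[X] = 4/11, a = 14.
Markov: P[X ≥ 14] ≤ μ/a = (4/11)/14 = 2/77.
Numerically: ≈ 0.0260.
(Since a = 14 > μ = 0.3636, the bound 2/77 is < 1 and informative.)

P[X ≥ 14] ≤ 2/77 ≈ 0.0260.


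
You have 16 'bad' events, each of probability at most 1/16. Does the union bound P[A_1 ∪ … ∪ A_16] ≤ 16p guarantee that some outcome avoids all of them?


Union bound: P[∪_{i=1}^{16} A_i] ≤ Σ_i P[A_i] ≤ 16·p = 16·(1/16) = 1.
Numerically: 1 ≈ 1.0000000.
Is 1 < 1? NO.
Since the bound 1 is ≥ 1, the union bound is uninformative here; it does NOT by itself certify existence.

16·p = 1 ≈ 1.0000000; existence NOT certified by the union bound.


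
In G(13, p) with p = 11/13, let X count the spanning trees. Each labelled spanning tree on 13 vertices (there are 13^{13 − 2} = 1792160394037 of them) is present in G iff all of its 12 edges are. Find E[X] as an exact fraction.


K_13 has 13^{13 − 2} = 1792160394037 labelled spanning trees.
For each such spanning tree H, let X_H = 1 if all 12 edges of H are present in G. Then P[X_H = 1] = p^{12} = (11/13)^{12} = 3138428376721/23298085122481.
By linearity of expectation: E[X] = Σ_H E[X_H] = 1792160394037 · p^{12} = 1792160394037 · 3138428376721/23298085122481 = 3138428376721/13.
Numerically: E[X] ≈ 2.414e+11.

E[X] = 1792160394037 · (11/13)^{12} = 3138428376721/13 ≈ 2.414e+11.


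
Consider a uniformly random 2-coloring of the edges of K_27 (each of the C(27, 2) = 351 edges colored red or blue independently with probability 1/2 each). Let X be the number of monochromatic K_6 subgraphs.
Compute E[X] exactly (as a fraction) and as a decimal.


Let X = Σ_S X_S over the C(27, 6) = 296010 subsets S of size 6, where X_S = 1 if the K_6 on S is monochromatic.
For a fixed S, the K_6 on S has C(6, 2) = 15 edges. P[all 15 edges red] = (1/2)^15, and likewise for blue, so P[monochromatic] = 2·(1/2)^15 = 2^{1 − 15} = 1/16384.
By linearity: E[X] = C(27, 6) · 2^{1 − 15} = 296010 · 1/16384 = 148005/8192.
Numerically: E[X] ≈ 18.067017.

E[X] = C(27,6)·2^(1−C(6,2)) = 148005/8192 ≈ 18.067017.


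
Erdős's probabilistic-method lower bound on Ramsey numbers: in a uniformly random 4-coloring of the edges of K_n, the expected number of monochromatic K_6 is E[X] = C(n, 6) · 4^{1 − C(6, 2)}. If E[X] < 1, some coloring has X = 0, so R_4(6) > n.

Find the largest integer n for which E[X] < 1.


We need C(n, 6) · 4^{1 − 15} < 1, i.e. C(n, 6) < 4^{15 − 1} = 268435456.
Check values of n near the boundary:
  n = 75: C(75, 6) = 201359550; 201359550 < 268435456? YES
  n = 76: C(76, 6) = 218618940; 218618940 < 268435456? YES
  n = 77: C(77, 6) = 237093780; 237093780 < 268435456? YES
  n = 78: C(78, 6) = 256851595; 256851595 < 268435456? YES
  n = 79: C(79, 6) = 277962685; 277962685 < 268435456? NO
The largest n with C(n, 6) < 268435456 is n = 78 (where E[X] = 256851595/268435456 ≈ 0.9568). Hence R_4(6) > 78, i.e. R_4(6) ≥ 79.

Largest n = 78; hence R_4(6) > 78.


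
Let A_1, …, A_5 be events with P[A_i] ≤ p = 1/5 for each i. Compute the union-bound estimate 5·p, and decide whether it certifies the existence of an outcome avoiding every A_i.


Union bound: P[∪_{i=1}^{5} A_i] ≤ Σ_i P[A_i] ≤ 5·p = 5·(1/5) = 1.
Numerically: 1 ≈ 1.000.
Is 1 < 1? NO.
Since the bound 1 is ≥ 1, the union bound is uninformative here; it does NOT by itself certify existence.

5·p = 1 ≈ 1.000; existence NOT certified by the union bound.


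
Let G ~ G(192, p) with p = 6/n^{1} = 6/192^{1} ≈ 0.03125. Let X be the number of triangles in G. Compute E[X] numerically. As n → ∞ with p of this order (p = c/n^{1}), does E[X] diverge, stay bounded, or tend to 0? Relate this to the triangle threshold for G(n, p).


Number of potential triangles: C(192, 3) = 1161280.
Each occurs with probability p³ ≈ (0.03125)³ ≈ 3.051758e-05.
By linearity: E[X] = C(192, 3)·p³ ≈ 1161280 · 3.051758e-05 ≈ 35.4395.
Here α = 1, so p = 6/n is exactly at the triangle threshold p ~ 1/n. Asymptotically E[X] → c³/6 = 6³/6 = 36 ≈ 36.0000, a bounded constant. In this regime the triangle count is asymptotically Poisson(c³/6).

E[X] ≈ 35.4395; in regime p = Θ(1/n^{1}) E[X] stays bounded (at the triangle threshold p ~ 1/n).


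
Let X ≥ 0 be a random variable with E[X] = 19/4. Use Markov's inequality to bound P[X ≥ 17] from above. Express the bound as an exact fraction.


μ = E[X] = 19/4, a = 17.
Markov: P[X ≥ 17] ≤ μ/a = (19/4)/17 = 19/68.
Numerically: ≈ 0.2794.
(Since a = 17 > μ = 4.7500, the bound 19/68 is < 1 and informative.)

P[X ≥ 17] ≤ 19/68 ≈ 0.2794.


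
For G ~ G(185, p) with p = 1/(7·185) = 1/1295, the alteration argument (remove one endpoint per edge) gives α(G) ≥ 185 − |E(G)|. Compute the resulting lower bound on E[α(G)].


E[|E(G)|] = C(185, 2)·p = 17020 · (1/1295) = 92/7.
E[α(G)] ≥ n − E[|E(G)|] = 185 − 92/7 = 1203/7.
Numerically: ≈ 171.857143.
(This is only a lower bound; the true E[α(G)] may be larger.)

E[α(G)] ≥ 1203/7 ≈ 171.857143.


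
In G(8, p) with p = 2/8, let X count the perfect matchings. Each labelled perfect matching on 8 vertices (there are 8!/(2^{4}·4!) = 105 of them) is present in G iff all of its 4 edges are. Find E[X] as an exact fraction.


K_8 has 8!/(2^{4}·4!) = 105 labelled perfect matchings.
For each such perfect matching H, let X_H = 1 if all 4 edges of H are present in G. Then P[X_H = 1] = p^{4} = (1/4)^{4} = 1/256.
By linearity of expectation: E[X] = Σ_H E[X_H] = 105 · p^{4} = 105 · 1/256 = 105/256.
Numerically: E[X] ≈ 0.410156.

E[X] = 105 · (1/4)^{4} = 105/256 ≈ 0.410156.


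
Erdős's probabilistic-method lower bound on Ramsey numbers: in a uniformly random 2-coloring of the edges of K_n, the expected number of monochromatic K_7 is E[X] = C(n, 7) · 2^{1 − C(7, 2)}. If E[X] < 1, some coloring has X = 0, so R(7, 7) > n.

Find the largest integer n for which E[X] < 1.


We need C(n, 7) · 2^{1 − 21} < 1, i.e. C(n, 7) < 2^{21 − 1} = 1048576.
Check values of n near the boundary:
  n = 24: C(24, 7) = 346104; 346104 < 1048576? YES
  n = 25: C(25, 7) = 480700; 480700 < 1048576? YES
  n = 26: C(26, 7) = 657800; 657800 < 1048576? YES
  n = 27: C(27, 7) = 888030; 888030 < 1048576? YES
  n = 28: C(28, 7) = 1184040; 1184040 < 1048576? NO
The largest n with C(n, 7) < 1048576 is n = 27 (where E[X] = 444015/524288 ≈ 0.8468914). Hence R(7, 7) > 27, i.e. R(7, 7) ≥ 28.

Largest n = 27; hence R(7, 7) > 27.


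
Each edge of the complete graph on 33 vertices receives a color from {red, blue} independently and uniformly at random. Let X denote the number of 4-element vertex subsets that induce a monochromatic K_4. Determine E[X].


Let X = Σ_S X_S over the C(33, 4) = 40920 subsets S of size 4, where X_S = 1 if the K_4 on S is monochromatic.
For a fixed S, the K_4 on S has C(4, 2) = 6 edges. P[all 6 edges red] = (1/2)^6, and likewise for blue, so P[monochromatic] = 2·(1/2)^6 = 2^{1 − 6} = 1/32.
By linearity of expectation: E[X] = C(33, 4) · 2^{1 − 6} = 40920 · 1/32 = 5115/4.
Numerically: E[X] ≈ 1278.750.

E[X] = C(33,4)·2^(1−C(4,2)) = 5115/4 ≈ 1278.750.


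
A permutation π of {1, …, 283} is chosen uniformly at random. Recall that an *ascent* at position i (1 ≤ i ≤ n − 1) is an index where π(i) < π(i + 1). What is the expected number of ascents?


Write X = Σ X_I over i = 1, …, 282, with X_I the indicator of one ascent.
There are 282 indicators.
For each fixed i, the pair (π(i), π(i+1)) is a uniformly random ordered pair of distinct values from {1, …, 283}; by symmetry P[π(i) < π(i+1)] = 1/2.
By linearity: E[X] = 282 · (1/2) = (283 − 1) · (1/2) = 141 ≈ 141.000000.

E[X] = 141 = 141.000000.


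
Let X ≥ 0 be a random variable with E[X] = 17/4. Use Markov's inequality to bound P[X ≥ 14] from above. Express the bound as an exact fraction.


μ = E[X] = 17/4, a = 14.
Markov: P[X ≥ 14] ≤ μ/a = (17/4)/14 = 17/56.
Numerically: ≈ 0.30357.
(Since a = 14 > μ = 4.25000, the bound 17/56 is < 1 and informative.)

P[X ≥ 14] ≤ 17/56 ≈ 0.30357.


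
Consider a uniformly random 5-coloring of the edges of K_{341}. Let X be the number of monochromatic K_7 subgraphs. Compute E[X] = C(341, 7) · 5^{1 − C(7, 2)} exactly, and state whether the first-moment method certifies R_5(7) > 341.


E[X] = C(341, 7) · 5^{1 − 21} = 99984606876440 · 5^{−20} = 99984606876440/95367431640625.
As a reduced fraction: E[X] = 19996921375288/19073486328125 ≈ 1.0484146.
Is E[X] < 1? NO.
Since E[X] ≥ 1, the first-moment bound is inconclusive at n = 341; it does NOT by itself certify R_5(7) > 341.

E[X] = 19996921375288/19073486328125 ≈ 1.0484146; E[X] ≥ 1; first-moment method inconclusive here.


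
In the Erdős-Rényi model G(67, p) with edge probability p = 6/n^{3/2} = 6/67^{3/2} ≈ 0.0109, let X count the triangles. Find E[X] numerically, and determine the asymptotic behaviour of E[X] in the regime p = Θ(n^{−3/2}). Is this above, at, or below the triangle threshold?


Number of potential triangles: C(67, 3) = 47905.
Each occurs with probability p³ ≈ (0.0109)³ ≈ 1.30954e-06.
By linearity: E[X] = C(67, 3)·p³ ≈ 47905 · 1.30954e-06 ≈ 0.063.
Since α = 3/2 > 1, p = c/n^{3/2} = o(1/n) is below the triangle threshold p ~ 1/n. Asymptotically E[X] ~ (c³/6)·n^{3(1−α)} = (6³/6)·n^{-1.5} → 0, so by Markov's inequality G has no triangles w.h.p.

E[X] ≈ 0.063; in regime p = Θ(1/n^{3/2}) E[X] tends to 0 (below the triangle threshold p ~ 1/n).


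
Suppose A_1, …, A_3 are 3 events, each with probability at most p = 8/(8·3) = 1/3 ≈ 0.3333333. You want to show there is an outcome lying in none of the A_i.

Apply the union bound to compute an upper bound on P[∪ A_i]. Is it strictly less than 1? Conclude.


Union bound: P[∪_{i=1}^{3} A_i] ≤ Σ_i P[A_i] ≤ 3·p = 3·(1/3) = 1.
Numerically: 1 ≈ 1.0000000.
Is 1 < 1? NO.
Since the bound 1 is ≥ 1, the union bound is uninformative here; it does NOT by itself certify existence.

3·p = 1 ≈ 1.0000000; existence NOT certified by the union bound.


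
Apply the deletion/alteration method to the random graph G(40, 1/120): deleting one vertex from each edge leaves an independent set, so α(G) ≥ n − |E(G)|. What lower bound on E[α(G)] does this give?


E[|E(G)|] = C(40, 2)·p = 780 · (1/120) = 13/2.
E[α(G)] ≥ n − E[|E(G)|] = 40 − 13/2 = 67/2.
Numerically: ≈ 33.500000.
(This is only a lower bound; the true E[α(G)] may be larger.)

E[α(G)] ≥ 67/2 ≈ 33.500000.


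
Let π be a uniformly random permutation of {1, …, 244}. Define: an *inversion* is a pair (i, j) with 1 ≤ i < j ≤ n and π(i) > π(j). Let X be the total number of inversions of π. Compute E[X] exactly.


Write X = Σ X_I over the C(244, 2) = 29646 pairs i < j, with X_I the indicator of one inversion.
There are 29646 indicators.
For each fixed pair i < j, the values π(i) and π(j) are two distinct elements of {1, …, 244} in uniformly random order; by symmetry P[π(i) > π(j)] = 1/2.
By linearity: E[X] = 29646 · (1/2) = C(244, 2) · (1/2) = 29646/2 = 14823 ≈ 14823.0000.

E[X] = 14823 = 14823.0000.


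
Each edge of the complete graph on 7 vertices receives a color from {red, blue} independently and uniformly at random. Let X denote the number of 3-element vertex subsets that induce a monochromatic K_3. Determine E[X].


Let X = Σ_S X_S over the C(7, 3) = 35 subsets S of size 3, where X_S = 1 if the K_3 on S is monochromatic.
For a fixed S, the K_3 on S has C(3, 2) = 3 edges. P[all 3 edges red] = (1/2)^3, and likewise for blue, so P[monochromatic] = 2·(1/2)^3 = 2^{1 − 3} = 1/4.
Summing: E[X] = C(7, 3) · 2^{1 − 3} = 35 · 1/4 = 35/4.
Numerically: E[X] ≈ 8.750000.

E[X] = C(7,3)·2^(1−C(3,2)) = 35/4 ≈ 8.750000.


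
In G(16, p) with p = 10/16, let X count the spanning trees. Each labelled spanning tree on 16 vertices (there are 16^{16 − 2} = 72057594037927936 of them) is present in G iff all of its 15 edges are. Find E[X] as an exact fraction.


K_16 has 16^{16 − 2} = 72057594037927936 labelled spanning trees.
For each such spanning tree H, let X_H = 1 if all 15 edges of H are present in G. Then P[X_H = 1] = p^{15} = (5/8)^{15} = 30517578125/35184372088832.
By linearity: E[X] = Σ_H E[X_H] = 72057594037927936 · p^{15} = 72057594037927936 · 30517578125/35184372088832 = 62500000000000.
Numerically: E[X] ≈ 6.25e+13.

E[X] = 72057594037927936 · (5/8)^{15} = 62500000000000 ≈ 6.25e+13.


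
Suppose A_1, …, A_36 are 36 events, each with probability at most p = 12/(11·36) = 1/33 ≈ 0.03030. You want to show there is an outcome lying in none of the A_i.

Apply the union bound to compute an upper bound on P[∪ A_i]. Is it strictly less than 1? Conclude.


Union bound: P[∪_{i=1}^{36} A_i] ≤ Σ_i P[A_i] ≤ 36·p = 36·(1/33) = 12/11.
Numerically: 12/11 ≈ 1.09091.
Is 12/11 < 1? NO.
Since the bound 12/11 is ≥ 1, the union bound is uninformative here; it does NOT by itself certify existence.

36·p = 12/11 ≈ 1.09091; existence NOT certified by the union bound.


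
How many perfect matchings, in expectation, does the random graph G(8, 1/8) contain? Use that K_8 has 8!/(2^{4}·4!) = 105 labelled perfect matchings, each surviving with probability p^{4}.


K_8 has 8!/(2^{4}·4!) = 105 labelled perfect matchings.
For each such perfect matching H, let X_H = 1 if all 4 edges of H are present in G. Then P[X_H = 1] = p^{4} = (1/8)^{4} = 1/4096.
By linearity of expectation: E[X] = Σ_H E[X_H] = 105 · p^{4} = 105 · 1/4096 = 105/4096.
Numerically: E[X] ≈ 0.02563.

E[X] = 105 · (1/8)^{4} = 105/4096 ≈ 0.02563.


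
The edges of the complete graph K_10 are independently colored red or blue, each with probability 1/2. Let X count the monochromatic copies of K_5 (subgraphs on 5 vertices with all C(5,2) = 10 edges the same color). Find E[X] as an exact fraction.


Let X = Σ_S X_S over the C(10, 5) = 252 subsets S of size 5, where X_S = 1 if the K_5 on S is monochromatic.
For a fixed S, the K_5 on S has C(5, 2) = 10 edges. P[all 10 edges red] = (1/2)^10, and likewise for blue, so P[monochromatic] = 2·(1/2)^10 = 2^{1 − 10} = 1/512.
Summing: E[X] = C(10, 5) · 2^{1 − 10} = 252 · 1/512 = 63/128.
Numerically: E[X] ≈ 0.492.

E[X] = C(10,5)·2^(1−C(5,2)) = 63/128 ≈ 0.492.


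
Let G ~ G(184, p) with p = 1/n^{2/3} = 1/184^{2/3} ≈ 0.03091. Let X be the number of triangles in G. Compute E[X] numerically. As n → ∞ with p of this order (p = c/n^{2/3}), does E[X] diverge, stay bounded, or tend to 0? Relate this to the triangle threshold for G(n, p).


Number of potential triangles: C(184, 3) = 1021384.
Each occurs with probability p³ ≈ (0.03091)³ ≈ 2.953686e-05.
By linearity: E[X] = C(184, 3)·p³ ≈ 1021384 · 2.953686e-05 ≈ 30.1685.
Since α = 2/3 < 1, p = c/n^{2/3} ≫ 1/n is above the triangle threshold p ~ 1/n. Asymptotically E[X] ~ (c³/6)·n^{3(1−α)} = (1³/6)·n^{1} → ∞; triangles are abundant w.h.p.

E[X] ≈ 30.1685; in regime p = Θ(1/n^{2/3}) E[X] diverges (above the triangle threshold p ~ 1/n).


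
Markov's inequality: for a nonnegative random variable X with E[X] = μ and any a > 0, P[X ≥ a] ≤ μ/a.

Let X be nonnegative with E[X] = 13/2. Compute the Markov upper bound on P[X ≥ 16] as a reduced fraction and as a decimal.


μ = E[X] = 13/2, a = 16.
Markov: P[X ≥ 16] ≤ μ/a = (13/2)/16 = 13/32.
Numerically: ≈ 0.406.
(Since a = 16 > μ = 6.500, the bound 13/32 is < 1 and informative.)

P[X ≥ 16] ≤ 13/32 ≈ 0.406.


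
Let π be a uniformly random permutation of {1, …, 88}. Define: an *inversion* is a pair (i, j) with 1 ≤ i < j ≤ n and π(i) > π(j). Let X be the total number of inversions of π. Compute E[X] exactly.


Write X = Σ X_I over the C(88, 2) = 3828 pairs i < j, with X_I the indicator of one inversion.
There are 3828 indicators.
For each fixed pair i < j, the values π(i) and π(j) are two distinct elements of {1, …, 88} in uniformly random order; by symmetry P[π(i) > π(j)] = 1/2.
By linearity: E[X] = 3828 · (1/2) = C(88, 2) · (1/2) = 3828/2 = 1914 ≈ 1914.000.

E[X] = 1914 = 1914.000.


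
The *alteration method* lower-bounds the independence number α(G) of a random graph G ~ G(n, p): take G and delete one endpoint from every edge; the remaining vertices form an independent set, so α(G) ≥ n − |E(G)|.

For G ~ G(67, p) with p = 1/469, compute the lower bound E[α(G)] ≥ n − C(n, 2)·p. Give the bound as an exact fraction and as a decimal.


E[|E(G)|] = C(67, 2)·p = 2211 · (1/469) = 33/7.
E[α(G)] ≥ n − E[|E(G)|] = 67 − 33/7 = 436/7.
Numerically: ≈ 62.285714.
(This is only a lower bound; the true E[α(G)] may be larger.)

E[α(G)] ≥ 436/7 ≈ 62.285714.


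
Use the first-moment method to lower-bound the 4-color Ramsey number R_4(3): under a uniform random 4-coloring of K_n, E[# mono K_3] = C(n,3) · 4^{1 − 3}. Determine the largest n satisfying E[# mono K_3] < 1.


We need C(n, 3) · 4^{1 − 3} < 1, i.e. C(n, 3) < 4^{3 − 1} = 16.
Check values of n near the boundary:
  n = 3: C(3, 3) = 1; 1 < 16? YES
  n = 4: C(4, 3) = 4; 4 < 16? YES
  n = 5: C(5, 3) = 10; 10 < 16? YES
  n = 6: C(6, 3) = 20; 20 < 16? NO
  n = 7: C(7, 3) = 35; 35 < 16? NO
  n = 8: C(8, 3) = 56; 56 < 16? NO
The largest n with C(n, 3) < 16 is n = 5 (where E[X] = 5/8 ≈ 0.6250000). Hence R_4(3) > 5, i.e. R_4(3) ≥ 6.

Largest n = 5; hence R_4(3) > 5.


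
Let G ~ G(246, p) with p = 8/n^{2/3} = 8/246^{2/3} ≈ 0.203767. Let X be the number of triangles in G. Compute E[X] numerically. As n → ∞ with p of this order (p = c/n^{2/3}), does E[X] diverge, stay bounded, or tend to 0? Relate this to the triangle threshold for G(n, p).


Number of potential triangles: C(246, 3) = 2450980.
Each occurs with probability p³ ≈ (0.203767)³ ≈ 8.46057241e-03.
By linearity: E[X] = C(246, 3)·p³ ≈ 2450980 · 8.46057241e-03 ≈ 20736.693767.
Since α = 2/3 < 1, p = c/n^{2/3} ≫ 1/n is above the triangle threshold p ~ 1/n. Asymptotically E[X] ~ (c³/6)·n^{3(1−α)} = (8³/6)·n^{1} → ∞; triangles are abundant w.h.p.

E[X] ≈ 20736.693767; in regime p = Θ(1/n^{2/3}) E[X] diverges (above the triangle threshold p ~ 1/n).


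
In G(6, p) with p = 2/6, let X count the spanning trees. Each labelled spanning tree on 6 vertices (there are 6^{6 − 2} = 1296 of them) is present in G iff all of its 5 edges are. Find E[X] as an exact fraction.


K_6 has 6^{6 − 2} = 1296 labelled spanning trees.
For each such spanning tree H, let X_H = 1 if all 5 edges of H are present in G. Then P[X_H = 1] = p^{5} = (1/3)^{5} = 1/243.
Summing the indicators: E[X] = Σ_H E[X_H] = 1296 · p^{5} = 1296 · 1/243 = 16/3.
Numerically: E[X] ≈ 5.333.

E[X] = 1296 · (1/3)^{5} = 16/3 ≈ 5.333.


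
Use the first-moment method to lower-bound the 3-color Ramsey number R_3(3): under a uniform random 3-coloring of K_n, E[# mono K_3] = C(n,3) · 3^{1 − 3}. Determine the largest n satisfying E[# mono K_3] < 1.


We need C(n, 3) · 3^{1 − 3} < 1, i.e. C(n, 3) < 3^{3 − 1} = 9.
Check values of n near the boundary:
  n = 3: C(3, 3) = 1; 1 < 9? YES
  n = 4: C(4, 3) = 4; 4 < 9? YES
  n = 5: C(5, 3) = 10; 10 < 9? NO
  n = 6: C(6, 3) = 20; 20 < 9? NO
The largest n with C(n, 3) < 9 is n = 4 (where E[X] = 4/9 ≈ 0.44444). Hence R_3(3) > 4, i.e. R_3(3) ≥ 5.

Largest n = 4; hence R_3(3) > 4.


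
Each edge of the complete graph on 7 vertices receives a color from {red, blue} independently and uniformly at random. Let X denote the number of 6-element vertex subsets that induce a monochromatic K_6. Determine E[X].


Let X = Σ_S X_S over the C(7, 6) = 7 subsets S of size 6, where X_S = 1 if the K_6 on S is monochromatic.
For a fixed S, the K_6 on S has C(6, 2) = 15 edges. P[all 15 edges red] = (1/2)^15, and likewise for blue, so P[monochromatic] = 2·(1/2)^15 = 2^{1 − 15} = 1/16384.
By linearity: E[X] = C(7, 6) · 2^{1 − 15} = 7 · 1/16384 = 7/16384.
Numerically: E[X] ≈ 0.00043.

E[X] = C(7,6)·2^(1−C(6,2)) = 7/16384 ≈ 0.00043.


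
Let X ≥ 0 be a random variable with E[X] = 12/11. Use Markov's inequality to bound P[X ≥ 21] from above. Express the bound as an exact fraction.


μ = E[X] = 12/11, a = 21.
Markov: P[X ≥ 21] ≤ μ/a = (12/11)/21 = 4/77.
Numerically: ≈ 0.0519.
(Since a = 21 > μ = 1.0909, the bound 4/77 is < 1 and informative.)

P[X ≥ 21] ≤ 4/77 ≈ 0.0519.


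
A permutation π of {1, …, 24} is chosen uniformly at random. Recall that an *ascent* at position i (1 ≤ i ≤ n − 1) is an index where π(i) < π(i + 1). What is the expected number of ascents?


Write X = Σ X_I over i = 1, …, 23, with X_I the indicator of one ascent.
There are 23 indicators.
For each fixed i, the pair (π(i), π(i+1)) is a uniformly random ordered pair of distinct values from {1, …, 24}; by symmetry P[π(i) < π(i+1)] = 1/2.
By linearity: E[X] = 23 · (1/2) = (24 − 1) · (1/2) = 23/2 ≈ 11.500.

E[X] = 23/2 = 11.500.


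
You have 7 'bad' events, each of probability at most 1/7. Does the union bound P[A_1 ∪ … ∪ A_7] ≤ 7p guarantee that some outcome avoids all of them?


Union bound: P[∪_{i=1}^{7} A_i] ≤ Σ_i P[A_i] ≤ 7·p = 7·(1/7) = 1.
Numerically: 1 ≈ 1.000.
Is 1 < 1? NO.
Since the bound 1 is ≥ 1, the union bound is uninformative here; it does NOT by itself certify existence.

7·p = 1 ≈ 1.000; existence NOT certified by the union bound.


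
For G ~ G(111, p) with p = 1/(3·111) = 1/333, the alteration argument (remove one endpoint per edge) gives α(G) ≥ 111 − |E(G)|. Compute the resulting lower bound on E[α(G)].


E[|E(G)|] = C(111, 2)·p = 6105 · (1/333) = 55/3.
E[α(G)] ≥ n − E[|E(G)|] = 111 − 55/3 = 278/3.
Numerically: ≈ 92.6667.
(This is only a lower bound; the true E[α(G)] may be larger.)

E[α(G)] ≥ 278/3 ≈ 92.6667.


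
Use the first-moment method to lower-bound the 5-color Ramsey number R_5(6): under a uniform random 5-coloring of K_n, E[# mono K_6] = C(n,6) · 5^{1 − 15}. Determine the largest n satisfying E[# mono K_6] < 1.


We need C(n, 6) · 5^{1 − 15} < 1, i.e. C(n, 6) < 5^{15 − 1} = 6103515625.
Check values of n near the boundary:
  n = 128: C(128, 6) = 5423611200; 5423611200 < 6103515625? YES
  n = 129: C(129, 6) = 5688177600; 5688177600 < 6103515625? YES
  n = 130: C(130, 6) = 5963412000; 5963412000 < 6103515625? YES
  n = 131: C(131, 6) = 6249655776; 6249655776 < 6103515625? NO
  n = 132: C(132, 6) = 6547258432; 6547258432 < 6103515625? NO
  n = 133: C(133, 6) = 6856577728; 6856577728 < 6103515625? NO
The largest n with C(n, 6) < 6103515625 is n = 130 (where E[X] = 47707296/48828125 ≈ 0.9770454). Hence R_5(6) > 130, i.e. R_5(6) ≥ 131.

Largest n = 130; hence R_5(6) > 130.


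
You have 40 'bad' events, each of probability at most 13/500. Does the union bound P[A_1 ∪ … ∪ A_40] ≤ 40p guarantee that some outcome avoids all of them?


Union bound: P[∪_{i=1}^{40} A_i] ≤ Σ_i P[A_i] ≤ 40·p = 40·(13/500) = 26/25.
Numerically: 26/25 ≈ 1.0400.
Is 26/25 < 1? NO.
Since the bound 26/25 is ≥ 1, the union bound is uninformative here; it does NOT by itself certify existence.

40·p = 26/25 ≈ 1.0400; existence NOT certified by the union bound.


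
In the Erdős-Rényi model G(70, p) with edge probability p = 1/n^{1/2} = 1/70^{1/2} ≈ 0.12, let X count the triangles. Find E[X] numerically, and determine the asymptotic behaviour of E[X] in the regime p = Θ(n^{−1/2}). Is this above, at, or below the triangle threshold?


Number of potential triangles: C(70, 3) = 54740.
Each occurs with probability p³ ≈ (0.12)³ ≈ 1.70747e-03.
By linearity: E[X] = C(70, 3)·p³ ≈ 54740 · 1.70747e-03 ≈ 93.467.
Since α = 1/2 < 1, p = c/n^{1/2} ≫ 1/n is above the triangle threshold p ~ 1/n. Asymptotically E[X] ~ (c³/6)·n^{3(1−α)} = (1³/6)·n^{1.5} → ∞; triangles are abundant w.h.p.

E[X] ≈ 93.467; in regime p = Θ(1/n^{1/2}) E[X] diverges (above the triangle threshold p ~ 1/n).


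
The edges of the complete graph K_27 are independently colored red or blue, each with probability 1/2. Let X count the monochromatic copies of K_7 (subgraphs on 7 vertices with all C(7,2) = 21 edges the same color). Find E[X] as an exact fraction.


Let X = Σ_S X_S over the C(27, 7) = 888030 subsets S of size 7, where X_S = 1 if the K_7 on S is monochromatic.
For a fixed S, the K_7 on S has C(7, 2) = 21 edges. P[all 21 edges red] = (1/2)^21, and likewise for blue, so P[monochromatic] = 2·(1/2)^21 = 2^{1 − 21} = 1/1048576.
By linearity: E[X] = C(27, 7) · 2^{1 − 21} = 888030 · 1/1048576 = 444015/524288.
Numerically: E[X] ≈ 0.846891.

E[X] = C(27,7)·2^(1−C(7,2)) = 444015/524288 ≈ 0.846891.


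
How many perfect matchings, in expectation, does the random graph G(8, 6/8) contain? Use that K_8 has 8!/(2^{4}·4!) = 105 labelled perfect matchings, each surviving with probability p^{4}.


K_8 has 8!/(2^{4}·4!) = 105 labelled perfect matchings.
For each such perfect matching H, let X_H = 1 if all 4 edges of H are present in G. Then P[X_H = 1] = p^{4} = (3/4)^{4} = 81/256.
Summing the indicators: E[X] = Σ_H E[X_H] = 105 · p^{4} = 105 · 81/256 = 8505/256.
Numerically: E[X] ≈ 33.223.

E[X] = 105 · (3/4)^{4} = 8505/256 ≈ 33.223.


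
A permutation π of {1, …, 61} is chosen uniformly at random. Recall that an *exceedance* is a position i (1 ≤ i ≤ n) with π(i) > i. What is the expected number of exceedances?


Write X = Σ_{i=1}^{61} X_i, where X_i = 1_{π(i) > i}.
For each fixed i, π(i) is uniform over {1, …, 61} (marginal of a uniform permutation), so P[π(i) > i] = (n − i)/n. Summing: Σ_{i=1}^{61} (n − i)/n = (0 + 1 + … + 60)/61 = 61(61 − 1)/(2·61) = (61 − 1)/2.
Hence E[X] = Σ_{i=1}^{61} (61 − i)/61 = 30 ≈ 30.00000.

E[X] = 30 = 30.00000.


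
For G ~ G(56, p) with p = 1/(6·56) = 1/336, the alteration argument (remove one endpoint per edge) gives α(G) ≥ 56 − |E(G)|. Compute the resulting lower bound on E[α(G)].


E[|E(G)|] = C(56, 2)·p = 1540 · (1/336) = 55/12.
E[α(G)] ≥ n − E[|E(G)|] = 56 − 55/12 = 617/12.
Numerically: ≈ 51.41667.
(This is only a lower bound; the true E[α(G)] may be larger.)

E[α(G)] ≥ 617/12 ≈ 51.41667.


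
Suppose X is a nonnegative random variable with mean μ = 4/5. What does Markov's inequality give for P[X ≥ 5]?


μ = E[X] = 4/5, a = 5.
Markov: P[X ≥ 5] ≤ μ/a = (4/5)/5 = 4/25.
Numerically: ≈ 0.160000.
(Since a = 5 > μ = 0.800000, the bound 4/25 is < 1 and informative.)

P[X ≥ 5] ≤ 4/25 ≈ 0.160000.


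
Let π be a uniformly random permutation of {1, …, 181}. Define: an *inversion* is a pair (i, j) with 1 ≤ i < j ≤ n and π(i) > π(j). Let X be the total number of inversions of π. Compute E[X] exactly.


Write X = Σ X_I over the C(181, 2) = 16290 pairs i < j, with X_I the indicator of one inversion.
There are 16290 indicators.
For each fixed pair i < j, the values π(i) and π(j) are two distinct elements of {1, …, 181} in uniformly random order; by symmetry P[π(i) > π(j)] = 1/2.
By linearity: E[X] = 16290 · (1/2) = C(181, 2) · (1/2) = 16290/2 = 8145 ≈ 8145.0000.

E[X] = 8145 = 8145.0000.


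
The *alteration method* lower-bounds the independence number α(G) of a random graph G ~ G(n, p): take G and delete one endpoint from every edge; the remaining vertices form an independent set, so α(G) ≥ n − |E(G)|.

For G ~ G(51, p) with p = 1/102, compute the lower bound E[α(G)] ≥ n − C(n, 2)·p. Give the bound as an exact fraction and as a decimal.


E[|E(G)|] = C(51, 2)·p = 1275 · (1/102) = 25/2.
E[α(G)] ≥ n − E[|E(G)|] = 51 − 25/2 = 77/2.
Numerically: ≈ 38.500000.
(This is only a lower bound; the true E[α(G)] may be larger.)

E[α(G)] ≥ 77/2 ≈ 38.500000.


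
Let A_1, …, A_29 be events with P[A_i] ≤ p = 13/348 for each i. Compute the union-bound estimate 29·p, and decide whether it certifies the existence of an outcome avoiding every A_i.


Union bound: P[∪_{i=1}^{29} A_i] ≤ Σ_i P[A_i] ≤ 29·p = 29·(13/348) = 13/12.
Numerically: 13/12 ≈ 1.0833.
Is 13/12 < 1? NO.
Since the bound 13/12 is ≥ 1, the union bound is uninformative here; it does NOT by itself certify existence.

29·p = 13/12 ≈ 1.0833; existence NOT certified by the union bound.


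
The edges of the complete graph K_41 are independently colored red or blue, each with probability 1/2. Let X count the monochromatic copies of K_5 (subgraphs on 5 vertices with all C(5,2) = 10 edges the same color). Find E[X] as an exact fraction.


Let X = Σ_S X_S over the C(41, 5) = 749398 subsets S of size 5, where X_S = 1 if the K_5 on S is monochromatic.
For a fixed S, the K_5 on S has C(5, 2) = 10 edges. P[all 10 edges red] = (1/2)^10, and likewise for blue, so P[monochromatic] = 2·(1/2)^10 = 2^{1 − 10} = 1/512.
By linearity of expectation: E[X] = C(41, 5) · 2^{1 − 10} = 749398 · 1/512 = 374699/256.
Numerically: E[X] ≈ 1463.66797.

E[X] = C(41,5)·2^(1−C(5,2)) = 374699/256 ≈ 1463.66797.


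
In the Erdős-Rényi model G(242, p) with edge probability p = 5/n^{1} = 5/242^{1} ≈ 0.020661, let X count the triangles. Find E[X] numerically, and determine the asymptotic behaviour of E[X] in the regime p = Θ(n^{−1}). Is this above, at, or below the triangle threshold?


Number of potential triangles: C(242, 3) = 2332880.
Each occurs with probability p³ ≈ (0.020661)³ ≈ 8.8199052e-06.
By linearity: E[X] = C(242, 3)·p³ ≈ 2332880 · 8.8199052e-06 ≈ 20.57578.
Here α = 1, so p = 5/n is exactly at the triangle threshold p ~ 1/n. Asymptotically E[X] → c³/6 = 5³/6 = 125/6 ≈ 20.83333, a bounded constant. In this regime the triangle count is asymptotically Poisson(c³/6).

E[X] ≈ 20.57578; in regime p = Θ(1/n^{1}) E[X] stays bounded (at the triangle threshold p ~ 1/n).
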